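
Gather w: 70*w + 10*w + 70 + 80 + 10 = 80*w + 160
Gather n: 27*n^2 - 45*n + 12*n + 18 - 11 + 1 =27*n^2 - 33*n + 8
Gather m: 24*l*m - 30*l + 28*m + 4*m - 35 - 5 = -30*l + m*(24*l + 32) - 40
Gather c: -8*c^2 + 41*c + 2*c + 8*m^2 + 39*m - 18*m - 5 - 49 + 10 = -8*c^2 + 43*c + 8*m^2 + 21*m - 44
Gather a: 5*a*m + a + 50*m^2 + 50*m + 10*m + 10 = a*(5*m + 1) + 50*m^2 + 60*m + 10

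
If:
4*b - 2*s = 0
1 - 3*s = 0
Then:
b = 1/6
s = 1/3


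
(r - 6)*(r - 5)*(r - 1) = r^3 - 12*r^2 + 41*r - 30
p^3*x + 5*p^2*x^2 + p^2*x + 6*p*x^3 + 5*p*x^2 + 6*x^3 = (p + 2*x)*(p + 3*x)*(p*x + x)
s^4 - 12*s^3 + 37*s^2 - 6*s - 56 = (s - 7)*(s - 4)*(s - 2)*(s + 1)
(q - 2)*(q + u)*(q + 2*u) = q^3 + 3*q^2*u - 2*q^2 + 2*q*u^2 - 6*q*u - 4*u^2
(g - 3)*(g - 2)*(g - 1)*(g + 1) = g^4 - 5*g^3 + 5*g^2 + 5*g - 6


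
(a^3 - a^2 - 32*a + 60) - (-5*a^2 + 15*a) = a^3 + 4*a^2 - 47*a + 60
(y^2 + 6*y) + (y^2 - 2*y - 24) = 2*y^2 + 4*y - 24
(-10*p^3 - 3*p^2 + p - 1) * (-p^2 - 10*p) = 10*p^5 + 103*p^4 + 29*p^3 - 9*p^2 + 10*p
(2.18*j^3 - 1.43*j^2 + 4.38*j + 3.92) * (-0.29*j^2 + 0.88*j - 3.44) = -0.6322*j^5 + 2.3331*j^4 - 10.0278*j^3 + 7.6368*j^2 - 11.6176*j - 13.4848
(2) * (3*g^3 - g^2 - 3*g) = 6*g^3 - 2*g^2 - 6*g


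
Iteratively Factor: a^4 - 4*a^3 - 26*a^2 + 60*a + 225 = (a + 3)*(a^3 - 7*a^2 - 5*a + 75) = (a - 5)*(a + 3)*(a^2 - 2*a - 15) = (a - 5)^2*(a + 3)*(a + 3)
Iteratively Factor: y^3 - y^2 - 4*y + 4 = (y + 2)*(y^2 - 3*y + 2) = (y - 1)*(y + 2)*(y - 2)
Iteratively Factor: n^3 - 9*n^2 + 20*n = (n - 5)*(n^2 - 4*n) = n*(n - 5)*(n - 4)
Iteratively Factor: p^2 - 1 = (p - 1)*(p + 1)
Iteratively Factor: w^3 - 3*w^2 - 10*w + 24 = (w - 4)*(w^2 + w - 6) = (w - 4)*(w - 2)*(w + 3)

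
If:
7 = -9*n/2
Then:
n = -14/9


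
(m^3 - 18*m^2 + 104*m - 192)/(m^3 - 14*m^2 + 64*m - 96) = (m - 8)/(m - 4)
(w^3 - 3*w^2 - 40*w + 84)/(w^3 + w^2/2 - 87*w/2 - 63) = 2*(w - 2)/(2*w + 3)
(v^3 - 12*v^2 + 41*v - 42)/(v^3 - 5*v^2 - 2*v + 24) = (v^2 - 9*v + 14)/(v^2 - 2*v - 8)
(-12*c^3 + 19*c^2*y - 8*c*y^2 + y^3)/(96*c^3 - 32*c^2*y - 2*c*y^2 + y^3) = (3*c^2 - 4*c*y + y^2)/(-24*c^2 + 2*c*y + y^2)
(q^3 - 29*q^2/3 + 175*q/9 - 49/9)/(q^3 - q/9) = (3*q^2 - 28*q + 49)/(q*(3*q + 1))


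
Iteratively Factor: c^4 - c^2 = (c - 1)*(c^3 + c^2) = (c - 1)*(c + 1)*(c^2) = c*(c - 1)*(c + 1)*(c)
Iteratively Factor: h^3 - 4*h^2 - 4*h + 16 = (h - 2)*(h^2 - 2*h - 8) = (h - 4)*(h - 2)*(h + 2)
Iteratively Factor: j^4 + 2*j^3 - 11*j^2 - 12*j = (j + 4)*(j^3 - 2*j^2 - 3*j) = (j - 3)*(j + 4)*(j^2 + j) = (j - 3)*(j + 1)*(j + 4)*(j)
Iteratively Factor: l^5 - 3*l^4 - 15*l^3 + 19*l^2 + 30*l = (l - 5)*(l^4 + 2*l^3 - 5*l^2 - 6*l) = (l - 5)*(l + 1)*(l^3 + l^2 - 6*l) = l*(l - 5)*(l + 1)*(l^2 + l - 6) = l*(l - 5)*(l - 2)*(l + 1)*(l + 3)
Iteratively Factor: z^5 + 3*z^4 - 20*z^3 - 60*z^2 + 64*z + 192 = (z + 3)*(z^4 - 20*z^2 + 64) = (z + 3)*(z + 4)*(z^3 - 4*z^2 - 4*z + 16) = (z - 2)*(z + 3)*(z + 4)*(z^2 - 2*z - 8) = (z - 2)*(z + 2)*(z + 3)*(z + 4)*(z - 4)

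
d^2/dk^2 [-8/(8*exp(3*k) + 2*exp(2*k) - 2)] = 16*(-2*(6*exp(k) + 1)^2*exp(2*k) + (9*exp(k) + 1)*(4*exp(3*k) + exp(2*k) - 1))*exp(2*k)/(4*exp(3*k) + exp(2*k) - 1)^3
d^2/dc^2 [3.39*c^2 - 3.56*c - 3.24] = 6.78000000000000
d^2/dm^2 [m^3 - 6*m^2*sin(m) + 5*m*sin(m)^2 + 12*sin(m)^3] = 6*m^2*sin(m) - 24*m*cos(m) + 10*m*cos(2*m) + 6*m - 21*sin(m) + 10*sin(2*m) + 27*sin(3*m)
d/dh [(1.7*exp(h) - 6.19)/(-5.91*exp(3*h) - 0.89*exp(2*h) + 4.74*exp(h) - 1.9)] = (20.094*exp(3*h) - 108.2357*exp(2*h) - 11.0182*exp(h) + 26.1106)*exp(h)/(34.9281*exp(6*h) + 10.5198*exp(5*h) - 55.2347*exp(4*h) + 14.0208*exp(3*h) + 25.8496*exp(2*h) - 18.012*exp(h) + 3.61)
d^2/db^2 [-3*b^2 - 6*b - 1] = -6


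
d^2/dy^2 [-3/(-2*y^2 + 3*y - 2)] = 6*(-4*y^2 + 6*y + (4*y - 3)^2 - 4)/(2*y^2 - 3*y + 2)^3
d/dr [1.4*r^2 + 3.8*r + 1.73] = 2.8*r + 3.8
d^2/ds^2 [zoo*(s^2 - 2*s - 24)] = zoo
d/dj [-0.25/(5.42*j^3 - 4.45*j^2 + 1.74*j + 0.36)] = (4.065*j^2 - 2.225*j + 0.435)/(5.42*j^3 - 4.45*j^2 + 1.74*j + 0.36)^2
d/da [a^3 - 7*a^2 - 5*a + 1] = 3*a^2 - 14*a - 5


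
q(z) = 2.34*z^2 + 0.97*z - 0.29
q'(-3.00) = -13.07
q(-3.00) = 17.86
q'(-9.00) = -41.15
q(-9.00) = 180.52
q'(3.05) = 15.24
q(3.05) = 24.44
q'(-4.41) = -19.67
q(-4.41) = 40.94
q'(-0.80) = -2.77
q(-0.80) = 0.43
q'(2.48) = 12.58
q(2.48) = 16.51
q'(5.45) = 26.48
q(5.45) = 74.50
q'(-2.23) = -9.47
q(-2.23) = 9.18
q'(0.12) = 1.53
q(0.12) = -0.14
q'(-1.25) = -4.88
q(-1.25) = 2.15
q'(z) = 4.68*z + 0.97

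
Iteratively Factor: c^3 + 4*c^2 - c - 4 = (c + 4)*(c^2 - 1) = (c + 1)*(c + 4)*(c - 1)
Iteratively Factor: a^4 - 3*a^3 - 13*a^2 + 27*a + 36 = (a - 3)*(a^3 - 13*a - 12) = (a - 4)*(a - 3)*(a^2 + 4*a + 3) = (a - 4)*(a - 3)*(a + 3)*(a + 1)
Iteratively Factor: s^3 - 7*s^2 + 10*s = (s - 5)*(s^2 - 2*s) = (s - 5)*(s - 2)*(s)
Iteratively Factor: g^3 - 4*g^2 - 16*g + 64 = (g - 4)*(g^2 - 16) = (g - 4)^2*(g + 4)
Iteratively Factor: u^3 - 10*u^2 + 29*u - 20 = (u - 5)*(u^2 - 5*u + 4) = (u - 5)*(u - 1)*(u - 4)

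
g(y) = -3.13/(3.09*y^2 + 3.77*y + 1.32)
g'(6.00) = 0.01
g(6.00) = -0.02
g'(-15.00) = -0.00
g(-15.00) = -0.00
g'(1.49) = 0.21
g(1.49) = -0.23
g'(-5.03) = -0.02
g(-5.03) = -0.05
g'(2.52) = 0.07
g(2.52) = -0.10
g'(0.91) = 0.55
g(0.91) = -0.43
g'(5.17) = 0.01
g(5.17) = -0.03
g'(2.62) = 0.06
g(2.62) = -0.10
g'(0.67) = 0.90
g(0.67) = -0.60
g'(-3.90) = -0.06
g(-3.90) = -0.09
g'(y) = -3.13*(-6.18*y - 3.77)/(3.09*y^2 + 3.77*y + 1.32)^2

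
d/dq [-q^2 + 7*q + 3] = 7 - 2*q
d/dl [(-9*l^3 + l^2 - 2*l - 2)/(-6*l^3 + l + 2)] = (6*l^4 - 42*l^3 - 89*l^2 + 4*l - 2)/(36*l^6 - 12*l^4 - 24*l^3 + l^2 + 4*l + 4)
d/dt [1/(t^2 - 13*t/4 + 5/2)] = 4*(13 - 8*t)/(4*t^2 - 13*t + 10)^2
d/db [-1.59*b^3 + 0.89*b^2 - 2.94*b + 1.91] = -4.77*b^2 + 1.78*b - 2.94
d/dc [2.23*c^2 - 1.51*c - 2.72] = 4.46*c - 1.51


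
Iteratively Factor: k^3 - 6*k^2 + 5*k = (k)*(k^2 - 6*k + 5) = k*(k - 1)*(k - 5)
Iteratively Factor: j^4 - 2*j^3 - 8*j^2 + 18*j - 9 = (j - 1)*(j^3 - j^2 - 9*j + 9) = (j - 1)*(j + 3)*(j^2 - 4*j + 3) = (j - 3)*(j - 1)*(j + 3)*(j - 1)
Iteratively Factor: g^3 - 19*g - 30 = (g - 5)*(g^2 + 5*g + 6) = (g - 5)*(g + 2)*(g + 3)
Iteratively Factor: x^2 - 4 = (x + 2)*(x - 2)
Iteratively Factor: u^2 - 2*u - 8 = (u + 2)*(u - 4)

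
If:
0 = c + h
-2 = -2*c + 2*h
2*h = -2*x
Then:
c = 1/2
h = -1/2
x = 1/2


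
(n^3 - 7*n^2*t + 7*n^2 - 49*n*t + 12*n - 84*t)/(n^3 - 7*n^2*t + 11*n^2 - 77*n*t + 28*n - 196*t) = (n + 3)/(n + 7)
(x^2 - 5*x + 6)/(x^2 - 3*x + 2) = (x - 3)/(x - 1)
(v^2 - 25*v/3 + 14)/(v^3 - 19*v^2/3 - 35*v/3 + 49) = (v - 6)/(v^2 - 4*v - 21)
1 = 1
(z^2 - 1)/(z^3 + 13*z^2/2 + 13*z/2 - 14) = 2*(z + 1)/(2*z^2 + 15*z + 28)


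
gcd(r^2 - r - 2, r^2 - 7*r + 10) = r - 2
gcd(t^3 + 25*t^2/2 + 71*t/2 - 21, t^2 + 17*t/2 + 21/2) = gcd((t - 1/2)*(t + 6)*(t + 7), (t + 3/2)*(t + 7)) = t + 7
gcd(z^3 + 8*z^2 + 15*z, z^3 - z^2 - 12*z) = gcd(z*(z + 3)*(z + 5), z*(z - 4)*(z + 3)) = z^2 + 3*z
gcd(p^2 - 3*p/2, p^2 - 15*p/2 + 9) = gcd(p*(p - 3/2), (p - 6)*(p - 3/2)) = p - 3/2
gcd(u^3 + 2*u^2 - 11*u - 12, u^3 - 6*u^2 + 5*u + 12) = u^2 - 2*u - 3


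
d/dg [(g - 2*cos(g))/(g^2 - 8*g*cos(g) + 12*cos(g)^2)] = -(6*sin(g) + 1)/(g - 6*cos(g))^2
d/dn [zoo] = 0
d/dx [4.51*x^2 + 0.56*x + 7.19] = 9.02*x + 0.56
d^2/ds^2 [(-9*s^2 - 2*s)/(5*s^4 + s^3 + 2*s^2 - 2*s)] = 2*(-675*s^5 - 435*s^4 + s^3 - 606*s^2 - 126*s - 48)/(125*s^9 + 75*s^8 + 165*s^7 - 89*s^6 + 6*s^5 - 114*s^4 + 44*s^3 - 12*s^2 + 24*s - 8)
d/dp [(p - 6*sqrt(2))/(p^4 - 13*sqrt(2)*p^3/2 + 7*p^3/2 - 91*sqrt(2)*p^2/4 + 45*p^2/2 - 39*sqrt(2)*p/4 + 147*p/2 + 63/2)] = 4*(4*p^4 - 26*sqrt(2)*p^3 + 14*p^3 - 91*sqrt(2)*p^2 + 90*p^2 - 39*sqrt(2)*p + 294*p - (p - 6*sqrt(2))*(16*p^3 - 78*sqrt(2)*p^2 + 42*p^2 - 182*sqrt(2)*p + 180*p - 39*sqrt(2) + 294) + 126)/(4*p^4 - 26*sqrt(2)*p^3 + 14*p^3 - 91*sqrt(2)*p^2 + 90*p^2 - 39*sqrt(2)*p + 294*p + 126)^2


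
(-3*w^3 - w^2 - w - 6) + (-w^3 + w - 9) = -4*w^3 - w^2 - 15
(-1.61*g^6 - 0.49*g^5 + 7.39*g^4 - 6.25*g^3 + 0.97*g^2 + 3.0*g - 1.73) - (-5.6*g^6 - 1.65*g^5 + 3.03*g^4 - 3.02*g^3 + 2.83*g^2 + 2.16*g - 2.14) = 3.99*g^6 + 1.16*g^5 + 4.36*g^4 - 3.23*g^3 - 1.86*g^2 + 0.84*g + 0.41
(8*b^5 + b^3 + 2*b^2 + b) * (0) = 0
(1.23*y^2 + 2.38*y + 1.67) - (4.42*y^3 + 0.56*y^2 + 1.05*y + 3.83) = -4.42*y^3 + 0.67*y^2 + 1.33*y - 2.16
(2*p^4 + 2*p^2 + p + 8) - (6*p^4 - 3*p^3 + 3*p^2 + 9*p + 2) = -4*p^4 + 3*p^3 - p^2 - 8*p + 6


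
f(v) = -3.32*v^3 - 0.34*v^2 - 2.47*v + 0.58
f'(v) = -9.96*v^2 - 0.68*v - 2.47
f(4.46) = -311.74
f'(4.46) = -203.62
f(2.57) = -64.37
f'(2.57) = -70.00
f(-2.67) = 67.94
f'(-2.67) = -71.66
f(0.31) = -0.32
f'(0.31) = -3.64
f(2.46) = -56.98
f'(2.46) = -64.42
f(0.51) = -1.21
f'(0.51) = -5.41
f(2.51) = -60.26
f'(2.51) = -66.93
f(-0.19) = 1.06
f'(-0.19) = -2.70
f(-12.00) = 5718.22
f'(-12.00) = -1428.55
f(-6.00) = 720.28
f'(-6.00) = -356.95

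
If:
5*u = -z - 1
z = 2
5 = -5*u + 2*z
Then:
No Solution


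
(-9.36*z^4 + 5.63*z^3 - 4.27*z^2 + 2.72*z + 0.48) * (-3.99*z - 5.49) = 37.3464*z^5 + 28.9227*z^4 - 13.8714*z^3 + 12.5895*z^2 - 16.848*z - 2.6352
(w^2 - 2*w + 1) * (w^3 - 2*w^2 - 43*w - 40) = w^5 - 4*w^4 - 38*w^3 + 44*w^2 + 37*w - 40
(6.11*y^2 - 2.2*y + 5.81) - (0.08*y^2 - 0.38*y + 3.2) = 6.03*y^2 - 1.82*y + 2.61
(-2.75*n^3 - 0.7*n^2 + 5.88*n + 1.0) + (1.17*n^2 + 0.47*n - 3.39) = -2.75*n^3 + 0.47*n^2 + 6.35*n - 2.39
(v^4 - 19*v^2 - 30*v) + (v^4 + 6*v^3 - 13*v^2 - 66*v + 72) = 2*v^4 + 6*v^3 - 32*v^2 - 96*v + 72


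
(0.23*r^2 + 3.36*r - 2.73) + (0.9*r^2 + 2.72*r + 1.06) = 1.13*r^2 + 6.08*r - 1.67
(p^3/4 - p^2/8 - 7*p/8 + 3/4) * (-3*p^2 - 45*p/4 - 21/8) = -3*p^5/4 - 39*p^4/16 + 27*p^3/8 + 507*p^2/64 - 393*p/64 - 63/32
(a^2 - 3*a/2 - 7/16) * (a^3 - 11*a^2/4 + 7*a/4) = a^5 - 17*a^4/4 + 87*a^3/16 - 91*a^2/64 - 49*a/64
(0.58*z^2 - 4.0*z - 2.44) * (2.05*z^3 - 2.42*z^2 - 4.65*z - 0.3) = 1.189*z^5 - 9.6036*z^4 + 1.981*z^3 + 24.3308*z^2 + 12.546*z + 0.732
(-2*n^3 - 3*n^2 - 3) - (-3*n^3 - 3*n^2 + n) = n^3 - n - 3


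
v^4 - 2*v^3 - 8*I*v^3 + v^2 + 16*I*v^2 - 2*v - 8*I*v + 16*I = (v - 2)*(v - 8*I)*(v - I)*(v + I)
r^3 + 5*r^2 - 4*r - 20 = (r - 2)*(r + 2)*(r + 5)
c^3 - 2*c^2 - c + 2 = (c - 2)*(c - 1)*(c + 1)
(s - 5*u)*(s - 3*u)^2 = s^3 - 11*s^2*u + 39*s*u^2 - 45*u^3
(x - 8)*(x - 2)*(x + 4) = x^3 - 6*x^2 - 24*x + 64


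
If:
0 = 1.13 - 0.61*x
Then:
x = 1.85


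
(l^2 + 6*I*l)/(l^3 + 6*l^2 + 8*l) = (l + 6*I)/(l^2 + 6*l + 8)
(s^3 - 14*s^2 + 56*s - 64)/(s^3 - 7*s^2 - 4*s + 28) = (s^2 - 12*s + 32)/(s^2 - 5*s - 14)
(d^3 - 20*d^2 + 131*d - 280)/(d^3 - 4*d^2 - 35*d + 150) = (d^2 - 15*d + 56)/(d^2 + d - 30)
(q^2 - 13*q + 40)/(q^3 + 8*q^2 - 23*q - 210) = (q - 8)/(q^2 + 13*q + 42)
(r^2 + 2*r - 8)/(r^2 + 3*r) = (r^2 + 2*r - 8)/(r*(r + 3))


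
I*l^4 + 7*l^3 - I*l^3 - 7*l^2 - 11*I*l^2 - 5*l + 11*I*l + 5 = (l - 1)*(l - 5*I)*(l - I)*(I*l + 1)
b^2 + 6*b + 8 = (b + 2)*(b + 4)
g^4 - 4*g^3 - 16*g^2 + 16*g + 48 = (g - 6)*(g - 2)*(g + 2)^2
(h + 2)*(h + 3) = h^2 + 5*h + 6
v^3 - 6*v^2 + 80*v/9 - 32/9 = (v - 4)*(v - 4/3)*(v - 2/3)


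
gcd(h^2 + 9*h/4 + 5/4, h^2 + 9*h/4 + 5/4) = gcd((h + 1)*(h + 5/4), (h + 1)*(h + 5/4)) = h^2 + 9*h/4 + 5/4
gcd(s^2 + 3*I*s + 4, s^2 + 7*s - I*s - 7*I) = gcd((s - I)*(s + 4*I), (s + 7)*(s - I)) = s - I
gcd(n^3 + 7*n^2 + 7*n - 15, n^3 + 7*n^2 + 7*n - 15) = n^3 + 7*n^2 + 7*n - 15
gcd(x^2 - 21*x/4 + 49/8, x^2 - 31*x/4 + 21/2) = x - 7/4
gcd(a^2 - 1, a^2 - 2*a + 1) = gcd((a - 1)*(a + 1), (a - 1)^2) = a - 1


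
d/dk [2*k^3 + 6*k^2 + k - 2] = 6*k^2 + 12*k + 1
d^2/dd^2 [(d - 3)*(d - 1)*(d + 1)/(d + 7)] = 2*(d^3 + 21*d^2 + 147*d - 137)/(d^3 + 21*d^2 + 147*d + 343)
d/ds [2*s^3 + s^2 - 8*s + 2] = 6*s^2 + 2*s - 8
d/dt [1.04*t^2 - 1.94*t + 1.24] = 2.08*t - 1.94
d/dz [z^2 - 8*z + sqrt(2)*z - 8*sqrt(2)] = 2*z - 8 + sqrt(2)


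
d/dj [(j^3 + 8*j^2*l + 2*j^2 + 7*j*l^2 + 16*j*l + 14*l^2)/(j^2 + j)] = (j^4 + 2*j^3 - 7*j^2*l^2 - 8*j^2*l + 2*j^2 - 28*j*l^2 - 14*l^2)/(j^2*(j^2 + 2*j + 1))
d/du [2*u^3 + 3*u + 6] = 6*u^2 + 3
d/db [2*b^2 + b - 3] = 4*b + 1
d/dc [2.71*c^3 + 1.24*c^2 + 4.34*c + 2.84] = 8.13*c^2 + 2.48*c + 4.34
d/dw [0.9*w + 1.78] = 0.900000000000000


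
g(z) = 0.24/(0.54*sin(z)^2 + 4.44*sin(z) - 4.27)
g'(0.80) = -1.34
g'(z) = 0.24*(-1.08*sin(z)*cos(z) - 4.44*cos(z))/(0.54*sin(z)^2 + 4.44*sin(z) - 4.27)^2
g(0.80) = -0.30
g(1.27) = 0.52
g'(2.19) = 8.44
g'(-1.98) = 0.01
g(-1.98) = -0.03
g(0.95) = -0.80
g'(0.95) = -8.19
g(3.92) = -0.03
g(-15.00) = -0.03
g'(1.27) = -1.81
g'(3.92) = 0.01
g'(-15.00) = 0.01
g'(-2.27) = 0.01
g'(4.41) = 0.00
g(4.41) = -0.03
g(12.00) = -0.04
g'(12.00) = -0.02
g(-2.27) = -0.03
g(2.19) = -0.81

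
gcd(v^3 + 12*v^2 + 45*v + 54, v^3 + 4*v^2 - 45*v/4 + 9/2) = v + 6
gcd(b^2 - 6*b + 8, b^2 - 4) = b - 2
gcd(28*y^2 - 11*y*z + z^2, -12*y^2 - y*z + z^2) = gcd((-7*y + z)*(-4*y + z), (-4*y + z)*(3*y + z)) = 4*y - z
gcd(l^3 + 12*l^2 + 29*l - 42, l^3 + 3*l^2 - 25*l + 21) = l^2 + 6*l - 7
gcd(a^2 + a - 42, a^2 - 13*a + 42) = a - 6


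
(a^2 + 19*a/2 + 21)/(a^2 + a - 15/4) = 2*(2*a^2 + 19*a + 42)/(4*a^2 + 4*a - 15)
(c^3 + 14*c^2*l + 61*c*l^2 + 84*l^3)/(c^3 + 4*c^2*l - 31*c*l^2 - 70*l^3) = (c^2 + 7*c*l + 12*l^2)/(c^2 - 3*c*l - 10*l^2)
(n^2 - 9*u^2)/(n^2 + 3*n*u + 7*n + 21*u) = (n - 3*u)/(n + 7)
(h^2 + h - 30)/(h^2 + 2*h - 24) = (h - 5)/(h - 4)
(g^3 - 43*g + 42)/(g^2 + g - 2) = (g^2 + g - 42)/(g + 2)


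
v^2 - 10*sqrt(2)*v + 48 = (v - 6*sqrt(2))*(v - 4*sqrt(2))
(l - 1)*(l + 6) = l^2 + 5*l - 6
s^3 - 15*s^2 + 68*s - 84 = (s - 7)*(s - 6)*(s - 2)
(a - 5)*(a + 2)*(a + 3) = a^3 - 19*a - 30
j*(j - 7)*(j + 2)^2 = j^4 - 3*j^3 - 24*j^2 - 28*j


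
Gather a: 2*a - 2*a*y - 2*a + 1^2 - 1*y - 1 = -2*a*y - y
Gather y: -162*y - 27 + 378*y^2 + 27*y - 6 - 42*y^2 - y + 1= 336*y^2 - 136*y - 32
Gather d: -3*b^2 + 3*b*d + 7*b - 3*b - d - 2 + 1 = -3*b^2 + 4*b + d*(3*b - 1) - 1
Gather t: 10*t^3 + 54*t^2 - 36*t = 10*t^3 + 54*t^2 - 36*t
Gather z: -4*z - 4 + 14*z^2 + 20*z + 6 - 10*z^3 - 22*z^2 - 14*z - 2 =-10*z^3 - 8*z^2 + 2*z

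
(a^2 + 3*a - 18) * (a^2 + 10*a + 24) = a^4 + 13*a^3 + 36*a^2 - 108*a - 432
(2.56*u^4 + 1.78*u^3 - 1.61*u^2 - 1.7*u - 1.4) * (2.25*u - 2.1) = 5.76*u^5 - 1.371*u^4 - 7.3605*u^3 - 0.444*u^2 + 0.42*u + 2.94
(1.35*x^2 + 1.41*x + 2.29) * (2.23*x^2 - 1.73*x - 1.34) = 3.0105*x^4 + 0.8088*x^3 + 0.8584*x^2 - 5.8511*x - 3.0686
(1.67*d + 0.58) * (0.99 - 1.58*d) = -2.6386*d^2 + 0.7369*d + 0.5742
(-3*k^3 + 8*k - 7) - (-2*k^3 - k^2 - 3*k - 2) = -k^3 + k^2 + 11*k - 5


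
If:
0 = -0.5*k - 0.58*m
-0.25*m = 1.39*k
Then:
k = 0.00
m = 0.00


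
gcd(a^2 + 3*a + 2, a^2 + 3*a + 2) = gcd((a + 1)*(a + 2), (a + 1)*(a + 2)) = a^2 + 3*a + 2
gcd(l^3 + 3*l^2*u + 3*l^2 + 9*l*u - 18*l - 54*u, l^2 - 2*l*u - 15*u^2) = l + 3*u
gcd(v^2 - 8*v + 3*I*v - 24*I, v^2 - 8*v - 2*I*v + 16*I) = v - 8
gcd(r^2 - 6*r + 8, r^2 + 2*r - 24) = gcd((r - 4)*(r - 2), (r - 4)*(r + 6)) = r - 4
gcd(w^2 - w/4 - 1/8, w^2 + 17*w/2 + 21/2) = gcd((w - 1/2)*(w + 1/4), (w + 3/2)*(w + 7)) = 1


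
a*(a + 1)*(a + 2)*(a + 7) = a^4 + 10*a^3 + 23*a^2 + 14*a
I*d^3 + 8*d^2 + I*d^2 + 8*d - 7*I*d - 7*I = (d - 7*I)*(d - I)*(I*d + I)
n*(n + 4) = n^2 + 4*n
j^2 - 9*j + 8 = (j - 8)*(j - 1)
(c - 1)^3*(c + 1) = c^4 - 2*c^3 + 2*c - 1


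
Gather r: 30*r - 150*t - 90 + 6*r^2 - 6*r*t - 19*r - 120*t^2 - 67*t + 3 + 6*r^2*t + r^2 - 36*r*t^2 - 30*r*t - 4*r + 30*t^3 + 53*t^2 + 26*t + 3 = r^2*(6*t + 7) + r*(-36*t^2 - 36*t + 7) + 30*t^3 - 67*t^2 - 191*t - 84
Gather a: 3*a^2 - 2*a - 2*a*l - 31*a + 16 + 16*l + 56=3*a^2 + a*(-2*l - 33) + 16*l + 72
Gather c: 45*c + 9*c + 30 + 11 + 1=54*c + 42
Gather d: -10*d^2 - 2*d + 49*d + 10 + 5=-10*d^2 + 47*d + 15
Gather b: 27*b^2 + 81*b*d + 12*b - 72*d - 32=27*b^2 + b*(81*d + 12) - 72*d - 32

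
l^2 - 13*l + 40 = (l - 8)*(l - 5)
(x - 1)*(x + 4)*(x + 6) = x^3 + 9*x^2 + 14*x - 24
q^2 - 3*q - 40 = (q - 8)*(q + 5)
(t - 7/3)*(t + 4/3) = t^2 - t - 28/9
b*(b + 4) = b^2 + 4*b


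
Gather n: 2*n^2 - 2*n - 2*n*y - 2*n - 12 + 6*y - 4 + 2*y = 2*n^2 + n*(-2*y - 4) + 8*y - 16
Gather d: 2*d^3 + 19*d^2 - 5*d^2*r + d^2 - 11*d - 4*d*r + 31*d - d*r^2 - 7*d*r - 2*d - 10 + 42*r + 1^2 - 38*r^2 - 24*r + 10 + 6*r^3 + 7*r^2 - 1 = 2*d^3 + d^2*(20 - 5*r) + d*(-r^2 - 11*r + 18) + 6*r^3 - 31*r^2 + 18*r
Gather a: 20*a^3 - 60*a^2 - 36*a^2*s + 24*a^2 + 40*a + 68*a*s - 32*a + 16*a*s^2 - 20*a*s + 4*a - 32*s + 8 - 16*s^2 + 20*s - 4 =20*a^3 + a^2*(-36*s - 36) + a*(16*s^2 + 48*s + 12) - 16*s^2 - 12*s + 4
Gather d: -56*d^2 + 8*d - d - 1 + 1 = -56*d^2 + 7*d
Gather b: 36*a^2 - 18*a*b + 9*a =36*a^2 - 18*a*b + 9*a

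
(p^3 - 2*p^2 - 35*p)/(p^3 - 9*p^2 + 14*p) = (p + 5)/(p - 2)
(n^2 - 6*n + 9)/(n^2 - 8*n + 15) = (n - 3)/(n - 5)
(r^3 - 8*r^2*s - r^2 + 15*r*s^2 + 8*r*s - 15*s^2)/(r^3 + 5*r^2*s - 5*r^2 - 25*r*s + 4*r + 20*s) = (r^2 - 8*r*s + 15*s^2)/(r^2 + 5*r*s - 4*r - 20*s)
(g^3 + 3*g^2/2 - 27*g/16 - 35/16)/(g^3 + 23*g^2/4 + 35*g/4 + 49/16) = (4*g^2 - g - 5)/(4*g^2 + 16*g + 7)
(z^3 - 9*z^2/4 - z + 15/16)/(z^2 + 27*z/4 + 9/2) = (z^2 - 3*z + 5/4)/(z + 6)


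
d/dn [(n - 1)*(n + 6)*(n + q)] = 3*n^2 + 2*n*q + 10*n + 5*q - 6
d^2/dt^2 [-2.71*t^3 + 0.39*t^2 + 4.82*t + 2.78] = 0.78 - 16.26*t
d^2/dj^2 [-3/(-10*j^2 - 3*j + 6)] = 6*(-100*j^2 - 30*j + (20*j + 3)^2 + 60)/(10*j^2 + 3*j - 6)^3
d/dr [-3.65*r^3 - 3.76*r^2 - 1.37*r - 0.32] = -10.95*r^2 - 7.52*r - 1.37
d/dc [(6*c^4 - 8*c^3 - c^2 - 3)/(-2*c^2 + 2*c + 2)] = (-12*c^5 + 26*c^4 + 8*c^3 - 25*c^2 - 8*c + 3)/(2*(c^4 - 2*c^3 - c^2 + 2*c + 1))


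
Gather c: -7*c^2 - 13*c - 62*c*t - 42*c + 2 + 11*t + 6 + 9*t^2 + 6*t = -7*c^2 + c*(-62*t - 55) + 9*t^2 + 17*t + 8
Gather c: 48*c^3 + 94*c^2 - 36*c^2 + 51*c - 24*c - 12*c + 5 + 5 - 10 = 48*c^3 + 58*c^2 + 15*c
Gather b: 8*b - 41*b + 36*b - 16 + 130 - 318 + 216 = 3*b + 12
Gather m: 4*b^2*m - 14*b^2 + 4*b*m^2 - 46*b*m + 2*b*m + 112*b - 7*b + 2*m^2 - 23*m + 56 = -14*b^2 + 105*b + m^2*(4*b + 2) + m*(4*b^2 - 44*b - 23) + 56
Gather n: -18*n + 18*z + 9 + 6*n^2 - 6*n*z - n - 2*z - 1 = 6*n^2 + n*(-6*z - 19) + 16*z + 8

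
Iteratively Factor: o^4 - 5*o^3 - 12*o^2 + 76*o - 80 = (o - 2)*(o^3 - 3*o^2 - 18*o + 40) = (o - 2)^2*(o^2 - o - 20) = (o - 5)*(o - 2)^2*(o + 4)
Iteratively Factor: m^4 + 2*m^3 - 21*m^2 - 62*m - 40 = (m - 5)*(m^3 + 7*m^2 + 14*m + 8) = (m - 5)*(m + 4)*(m^2 + 3*m + 2) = (m - 5)*(m + 1)*(m + 4)*(m + 2)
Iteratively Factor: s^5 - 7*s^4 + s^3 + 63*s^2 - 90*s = (s - 2)*(s^4 - 5*s^3 - 9*s^2 + 45*s) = (s - 2)*(s + 3)*(s^3 - 8*s^2 + 15*s) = (s - 5)*(s - 2)*(s + 3)*(s^2 - 3*s) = s*(s - 5)*(s - 2)*(s + 3)*(s - 3)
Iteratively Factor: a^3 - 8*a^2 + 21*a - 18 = (a - 3)*(a^2 - 5*a + 6) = (a - 3)*(a - 2)*(a - 3)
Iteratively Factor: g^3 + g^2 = (g)*(g^2 + g) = g^2*(g + 1)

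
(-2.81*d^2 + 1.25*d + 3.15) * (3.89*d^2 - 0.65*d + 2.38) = -10.9309*d^4 + 6.689*d^3 + 4.7532*d^2 + 0.9275*d + 7.497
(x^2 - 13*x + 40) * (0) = 0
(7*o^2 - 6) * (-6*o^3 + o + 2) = -42*o^5 + 43*o^3 + 14*o^2 - 6*o - 12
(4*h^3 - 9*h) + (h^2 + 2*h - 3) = 4*h^3 + h^2 - 7*h - 3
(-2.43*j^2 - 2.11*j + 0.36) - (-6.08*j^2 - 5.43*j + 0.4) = 3.65*j^2 + 3.32*j - 0.04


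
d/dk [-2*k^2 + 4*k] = 4 - 4*k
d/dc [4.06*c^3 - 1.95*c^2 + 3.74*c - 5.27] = 12.18*c^2 - 3.9*c + 3.74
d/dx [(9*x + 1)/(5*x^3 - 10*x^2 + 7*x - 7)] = 5*(-18*x^3 + 15*x^2 + 4*x - 14)/(25*x^6 - 100*x^5 + 170*x^4 - 210*x^3 + 189*x^2 - 98*x + 49)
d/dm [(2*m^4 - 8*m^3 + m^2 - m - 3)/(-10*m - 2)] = (-30*m^4 + 72*m^3 + 19*m^2 - 2*m - 14)/(2*(25*m^2 + 10*m + 1))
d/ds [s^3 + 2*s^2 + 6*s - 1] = 3*s^2 + 4*s + 6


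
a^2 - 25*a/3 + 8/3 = (a - 8)*(a - 1/3)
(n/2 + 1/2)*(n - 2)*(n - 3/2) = n^3/2 - 5*n^2/4 - n/4 + 3/2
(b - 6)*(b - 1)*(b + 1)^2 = b^4 - 5*b^3 - 7*b^2 + 5*b + 6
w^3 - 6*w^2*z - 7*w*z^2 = w*(w - 7*z)*(w + z)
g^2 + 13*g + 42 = (g + 6)*(g + 7)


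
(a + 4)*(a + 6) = a^2 + 10*a + 24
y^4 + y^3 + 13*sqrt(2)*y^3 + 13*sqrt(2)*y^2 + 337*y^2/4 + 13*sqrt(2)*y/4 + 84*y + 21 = (y + 1/2)^2*(y + 6*sqrt(2))*(y + 7*sqrt(2))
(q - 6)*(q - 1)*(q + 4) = q^3 - 3*q^2 - 22*q + 24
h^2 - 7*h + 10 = (h - 5)*(h - 2)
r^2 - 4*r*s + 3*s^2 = (r - 3*s)*(r - s)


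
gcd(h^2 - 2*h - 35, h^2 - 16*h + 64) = 1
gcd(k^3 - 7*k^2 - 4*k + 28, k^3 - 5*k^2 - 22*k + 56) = k^2 - 9*k + 14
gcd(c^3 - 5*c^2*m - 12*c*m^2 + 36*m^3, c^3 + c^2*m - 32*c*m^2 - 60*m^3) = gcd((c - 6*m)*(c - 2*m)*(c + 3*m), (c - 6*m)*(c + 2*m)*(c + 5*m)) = c - 6*m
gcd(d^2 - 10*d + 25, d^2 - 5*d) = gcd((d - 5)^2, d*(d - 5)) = d - 5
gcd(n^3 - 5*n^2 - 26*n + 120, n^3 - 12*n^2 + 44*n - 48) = n^2 - 10*n + 24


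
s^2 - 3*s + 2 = (s - 2)*(s - 1)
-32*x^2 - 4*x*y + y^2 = (-8*x + y)*(4*x + y)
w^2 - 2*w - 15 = (w - 5)*(w + 3)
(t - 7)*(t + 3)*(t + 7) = t^3 + 3*t^2 - 49*t - 147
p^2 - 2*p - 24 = (p - 6)*(p + 4)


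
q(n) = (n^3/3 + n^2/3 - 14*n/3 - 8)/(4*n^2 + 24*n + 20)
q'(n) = (-8*n - 24)*(n^3/3 + n^2/3 - 14*n/3 - 8)/(4*n^2 + 24*n + 20)^2 + (n^2 + 2*n/3 - 14/3)/(4*n^2 + 24*n + 20) = (n^4 + 12*n^3 + 35*n^2 + 58*n + 74)/(12*(n^4 + 12*n^3 + 46*n^2 + 60*n + 25))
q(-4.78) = 4.35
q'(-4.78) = -23.15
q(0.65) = -0.29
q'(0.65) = 0.12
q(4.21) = 0.02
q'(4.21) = 0.08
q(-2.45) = -0.04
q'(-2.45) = 0.01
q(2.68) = -0.10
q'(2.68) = 0.08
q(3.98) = -0.00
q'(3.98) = 0.08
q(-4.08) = 0.53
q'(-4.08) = -1.22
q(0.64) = -0.29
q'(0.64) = 0.13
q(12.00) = 0.63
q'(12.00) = 0.08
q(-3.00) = 0.00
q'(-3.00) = -0.15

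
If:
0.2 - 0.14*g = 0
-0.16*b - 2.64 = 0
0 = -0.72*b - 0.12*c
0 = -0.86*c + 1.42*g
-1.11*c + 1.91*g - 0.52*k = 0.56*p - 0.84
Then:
No Solution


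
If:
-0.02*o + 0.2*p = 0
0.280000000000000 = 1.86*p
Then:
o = 1.51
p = 0.15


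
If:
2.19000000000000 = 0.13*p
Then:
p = 16.85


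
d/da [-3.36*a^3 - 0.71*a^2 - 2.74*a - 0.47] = -10.08*a^2 - 1.42*a - 2.74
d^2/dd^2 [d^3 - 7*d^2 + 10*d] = 6*d - 14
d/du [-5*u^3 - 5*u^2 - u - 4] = -15*u^2 - 10*u - 1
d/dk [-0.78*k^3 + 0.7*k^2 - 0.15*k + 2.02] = -2.34*k^2 + 1.4*k - 0.15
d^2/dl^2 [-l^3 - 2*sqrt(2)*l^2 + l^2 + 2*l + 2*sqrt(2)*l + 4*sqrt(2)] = -6*l - 4*sqrt(2) + 2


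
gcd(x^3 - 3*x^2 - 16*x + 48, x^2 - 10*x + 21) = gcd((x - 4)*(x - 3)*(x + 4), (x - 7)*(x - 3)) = x - 3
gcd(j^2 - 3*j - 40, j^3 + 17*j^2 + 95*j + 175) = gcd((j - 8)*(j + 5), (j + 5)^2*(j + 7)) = j + 5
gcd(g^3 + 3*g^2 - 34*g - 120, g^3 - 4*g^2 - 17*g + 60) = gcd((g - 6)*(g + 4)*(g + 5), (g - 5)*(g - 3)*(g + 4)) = g + 4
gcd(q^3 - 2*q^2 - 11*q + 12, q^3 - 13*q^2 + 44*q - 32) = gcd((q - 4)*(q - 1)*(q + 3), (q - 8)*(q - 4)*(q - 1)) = q^2 - 5*q + 4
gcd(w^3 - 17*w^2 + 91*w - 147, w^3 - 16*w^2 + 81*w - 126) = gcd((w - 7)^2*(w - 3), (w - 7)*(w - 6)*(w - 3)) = w^2 - 10*w + 21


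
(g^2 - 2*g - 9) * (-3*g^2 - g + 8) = -3*g^4 + 5*g^3 + 37*g^2 - 7*g - 72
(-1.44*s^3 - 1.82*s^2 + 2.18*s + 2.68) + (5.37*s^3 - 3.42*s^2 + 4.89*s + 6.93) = 3.93*s^3 - 5.24*s^2 + 7.07*s + 9.61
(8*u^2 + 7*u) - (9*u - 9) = 8*u^2 - 2*u + 9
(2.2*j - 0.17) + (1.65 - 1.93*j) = 0.27*j + 1.48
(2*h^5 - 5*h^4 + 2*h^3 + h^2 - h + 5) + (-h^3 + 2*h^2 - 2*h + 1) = 2*h^5 - 5*h^4 + h^3 + 3*h^2 - 3*h + 6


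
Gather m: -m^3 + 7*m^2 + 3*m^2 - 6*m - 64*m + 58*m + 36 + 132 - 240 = -m^3 + 10*m^2 - 12*m - 72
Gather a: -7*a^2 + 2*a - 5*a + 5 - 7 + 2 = -7*a^2 - 3*a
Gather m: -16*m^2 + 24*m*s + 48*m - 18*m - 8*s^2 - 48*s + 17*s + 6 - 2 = -16*m^2 + m*(24*s + 30) - 8*s^2 - 31*s + 4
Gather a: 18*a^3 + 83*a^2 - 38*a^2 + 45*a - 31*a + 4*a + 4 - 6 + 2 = 18*a^3 + 45*a^2 + 18*a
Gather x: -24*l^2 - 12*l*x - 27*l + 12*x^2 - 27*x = -24*l^2 - 27*l + 12*x^2 + x*(-12*l - 27)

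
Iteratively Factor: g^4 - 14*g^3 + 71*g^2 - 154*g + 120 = (g - 2)*(g^3 - 12*g^2 + 47*g - 60) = (g - 5)*(g - 2)*(g^2 - 7*g + 12) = (g - 5)*(g - 4)*(g - 2)*(g - 3)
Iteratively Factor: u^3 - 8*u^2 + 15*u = (u - 5)*(u^2 - 3*u) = u*(u - 5)*(u - 3)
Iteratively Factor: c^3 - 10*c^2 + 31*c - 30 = (c - 2)*(c^2 - 8*c + 15) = (c - 3)*(c - 2)*(c - 5)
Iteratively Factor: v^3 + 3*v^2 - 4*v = (v)*(v^2 + 3*v - 4) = v*(v - 1)*(v + 4)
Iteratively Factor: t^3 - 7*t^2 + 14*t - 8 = (t - 1)*(t^2 - 6*t + 8) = (t - 2)*(t - 1)*(t - 4)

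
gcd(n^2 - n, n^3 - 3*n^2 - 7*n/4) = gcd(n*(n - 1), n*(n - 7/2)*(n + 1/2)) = n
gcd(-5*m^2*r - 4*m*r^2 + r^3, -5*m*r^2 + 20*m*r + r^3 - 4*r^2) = -5*m*r + r^2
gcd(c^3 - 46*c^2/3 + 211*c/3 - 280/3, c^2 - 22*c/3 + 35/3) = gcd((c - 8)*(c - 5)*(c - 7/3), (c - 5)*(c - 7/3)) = c^2 - 22*c/3 + 35/3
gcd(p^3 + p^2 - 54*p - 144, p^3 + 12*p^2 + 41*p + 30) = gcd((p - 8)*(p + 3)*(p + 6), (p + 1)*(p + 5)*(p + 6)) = p + 6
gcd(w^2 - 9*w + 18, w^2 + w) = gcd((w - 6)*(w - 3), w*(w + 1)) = 1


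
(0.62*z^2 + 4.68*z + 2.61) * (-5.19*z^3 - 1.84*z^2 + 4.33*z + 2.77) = -3.2178*z^5 - 25.43*z^4 - 19.4725*z^3 + 17.1794*z^2 + 24.2649*z + 7.2297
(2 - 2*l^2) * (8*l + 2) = -16*l^3 - 4*l^2 + 16*l + 4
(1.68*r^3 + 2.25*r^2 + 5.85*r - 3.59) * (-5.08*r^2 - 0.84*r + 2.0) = -8.5344*r^5 - 12.8412*r^4 - 28.248*r^3 + 17.8232*r^2 + 14.7156*r - 7.18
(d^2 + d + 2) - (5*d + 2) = d^2 - 4*d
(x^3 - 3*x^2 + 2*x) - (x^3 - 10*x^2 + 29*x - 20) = 7*x^2 - 27*x + 20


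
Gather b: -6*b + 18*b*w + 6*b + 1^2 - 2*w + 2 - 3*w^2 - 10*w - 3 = 18*b*w - 3*w^2 - 12*w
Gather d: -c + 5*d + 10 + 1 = -c + 5*d + 11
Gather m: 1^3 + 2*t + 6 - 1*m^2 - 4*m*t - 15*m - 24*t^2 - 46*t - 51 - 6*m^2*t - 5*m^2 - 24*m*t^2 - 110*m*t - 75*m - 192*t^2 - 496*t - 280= m^2*(-6*t - 6) + m*(-24*t^2 - 114*t - 90) - 216*t^2 - 540*t - 324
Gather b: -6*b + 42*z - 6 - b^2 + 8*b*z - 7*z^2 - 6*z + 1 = -b^2 + b*(8*z - 6) - 7*z^2 + 36*z - 5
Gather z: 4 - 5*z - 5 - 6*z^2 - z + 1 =-6*z^2 - 6*z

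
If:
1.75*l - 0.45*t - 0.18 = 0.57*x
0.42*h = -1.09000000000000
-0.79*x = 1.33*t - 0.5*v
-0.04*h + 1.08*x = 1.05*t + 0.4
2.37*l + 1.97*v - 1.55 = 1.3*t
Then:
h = -2.60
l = 0.21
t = 0.03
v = 0.55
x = 0.30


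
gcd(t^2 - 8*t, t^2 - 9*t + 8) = t - 8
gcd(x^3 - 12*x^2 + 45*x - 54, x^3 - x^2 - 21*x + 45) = x^2 - 6*x + 9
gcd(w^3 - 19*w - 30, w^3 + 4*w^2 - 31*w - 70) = w^2 - 3*w - 10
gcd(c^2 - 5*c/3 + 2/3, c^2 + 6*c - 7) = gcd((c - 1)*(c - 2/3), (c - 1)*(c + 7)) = c - 1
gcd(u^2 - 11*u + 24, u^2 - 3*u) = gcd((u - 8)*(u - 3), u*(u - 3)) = u - 3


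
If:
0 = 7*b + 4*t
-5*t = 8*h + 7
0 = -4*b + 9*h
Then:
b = 252/187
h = 112/187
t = -441/187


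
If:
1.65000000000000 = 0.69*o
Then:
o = 2.39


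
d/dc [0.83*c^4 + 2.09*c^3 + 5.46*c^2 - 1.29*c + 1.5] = 3.32*c^3 + 6.27*c^2 + 10.92*c - 1.29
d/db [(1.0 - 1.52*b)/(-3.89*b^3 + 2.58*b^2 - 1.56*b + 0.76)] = (-11.8256*b^3 + 15.5916*b^2 - 5.16*b + 0.4048)/(15.1321*b^6 - 20.0724*b^5 + 18.7932*b^4 - 13.9624*b^3 + 6.3552*b^2 - 2.3712*b + 0.5776)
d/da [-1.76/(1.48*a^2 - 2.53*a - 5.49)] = (5.2096*a - 4.4528)/(-1.48*a^2 + 2.53*a + 5.49)^2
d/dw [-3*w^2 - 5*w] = -6*w - 5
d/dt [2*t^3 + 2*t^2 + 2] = 2*t*(3*t + 2)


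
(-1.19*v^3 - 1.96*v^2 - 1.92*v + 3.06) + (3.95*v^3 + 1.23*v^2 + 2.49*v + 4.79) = 2.76*v^3 - 0.73*v^2 + 0.57*v + 7.85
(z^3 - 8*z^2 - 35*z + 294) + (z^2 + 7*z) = z^3 - 7*z^2 - 28*z + 294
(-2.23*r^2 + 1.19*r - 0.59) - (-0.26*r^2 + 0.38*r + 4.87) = -1.97*r^2 + 0.81*r - 5.46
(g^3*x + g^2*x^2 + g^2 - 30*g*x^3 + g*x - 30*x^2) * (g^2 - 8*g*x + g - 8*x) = g^5*x - 7*g^4*x^2 + g^4*x + g^4 - 38*g^3*x^3 - 7*g^3*x^2 - 7*g^3*x + g^3 + 240*g^2*x^4 - 38*g^2*x^3 - 38*g^2*x^2 - 7*g^2*x + 240*g*x^4 + 240*g*x^3 - 38*g*x^2 + 240*x^3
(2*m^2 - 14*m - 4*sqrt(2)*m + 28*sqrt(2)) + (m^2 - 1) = 3*m^2 - 14*m - 4*sqrt(2)*m - 1 + 28*sqrt(2)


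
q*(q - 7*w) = q^2 - 7*q*w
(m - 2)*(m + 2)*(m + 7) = m^3 + 7*m^2 - 4*m - 28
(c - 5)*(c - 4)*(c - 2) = c^3 - 11*c^2 + 38*c - 40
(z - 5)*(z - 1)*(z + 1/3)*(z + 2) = z^4 - 11*z^3/3 - 25*z^2/3 + 23*z/3 + 10/3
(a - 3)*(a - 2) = a^2 - 5*a + 6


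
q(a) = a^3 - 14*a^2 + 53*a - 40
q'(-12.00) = 821.00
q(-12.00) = -4420.00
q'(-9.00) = 548.00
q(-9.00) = -2380.00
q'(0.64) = 36.31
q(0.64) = -11.55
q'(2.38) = 3.35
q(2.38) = 20.32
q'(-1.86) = 115.46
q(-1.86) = -193.45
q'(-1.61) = 105.86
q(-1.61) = -165.79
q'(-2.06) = 123.41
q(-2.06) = -217.33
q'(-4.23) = 225.12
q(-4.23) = -590.38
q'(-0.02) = 53.56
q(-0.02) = -41.07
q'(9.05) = 45.31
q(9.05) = 34.23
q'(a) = 3*a^2 - 28*a + 53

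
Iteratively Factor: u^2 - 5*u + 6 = (u - 3)*(u - 2)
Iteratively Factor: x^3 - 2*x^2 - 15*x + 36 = (x + 4)*(x^2 - 6*x + 9) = (x - 3)*(x + 4)*(x - 3)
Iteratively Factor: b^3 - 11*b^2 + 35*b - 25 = (b - 5)*(b^2 - 6*b + 5) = (b - 5)*(b - 1)*(b - 5)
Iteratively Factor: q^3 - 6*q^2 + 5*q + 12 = (q - 4)*(q^2 - 2*q - 3) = (q - 4)*(q + 1)*(q - 3)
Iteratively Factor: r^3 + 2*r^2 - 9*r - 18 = (r + 3)*(r^2 - r - 6) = (r + 2)*(r + 3)*(r - 3)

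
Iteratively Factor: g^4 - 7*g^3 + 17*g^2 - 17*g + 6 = (g - 1)*(g^3 - 6*g^2 + 11*g - 6) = (g - 1)^2*(g^2 - 5*g + 6) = (g - 3)*(g - 1)^2*(g - 2)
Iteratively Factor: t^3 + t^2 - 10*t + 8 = (t + 4)*(t^2 - 3*t + 2) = (t - 1)*(t + 4)*(t - 2)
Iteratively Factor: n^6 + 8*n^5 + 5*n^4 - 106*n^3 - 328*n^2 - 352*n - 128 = (n - 4)*(n^5 + 12*n^4 + 53*n^3 + 106*n^2 + 96*n + 32) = (n - 4)*(n + 1)*(n^4 + 11*n^3 + 42*n^2 + 64*n + 32) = (n - 4)*(n + 1)^2*(n^3 + 10*n^2 + 32*n + 32) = (n - 4)*(n + 1)^2*(n + 4)*(n^2 + 6*n + 8) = (n - 4)*(n + 1)^2*(n + 4)^2*(n + 2)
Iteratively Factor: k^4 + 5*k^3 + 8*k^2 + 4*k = (k + 1)*(k^3 + 4*k^2 + 4*k) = (k + 1)*(k + 2)*(k^2 + 2*k) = k*(k + 1)*(k + 2)*(k + 2)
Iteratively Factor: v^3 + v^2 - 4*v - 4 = (v + 2)*(v^2 - v - 2) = (v + 1)*(v + 2)*(v - 2)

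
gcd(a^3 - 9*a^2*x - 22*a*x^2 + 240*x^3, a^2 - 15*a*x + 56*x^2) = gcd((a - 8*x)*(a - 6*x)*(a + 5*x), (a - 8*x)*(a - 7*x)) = -a + 8*x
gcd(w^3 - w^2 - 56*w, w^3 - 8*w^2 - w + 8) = w - 8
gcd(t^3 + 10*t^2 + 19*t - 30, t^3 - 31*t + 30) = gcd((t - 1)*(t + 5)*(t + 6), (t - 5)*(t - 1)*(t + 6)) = t^2 + 5*t - 6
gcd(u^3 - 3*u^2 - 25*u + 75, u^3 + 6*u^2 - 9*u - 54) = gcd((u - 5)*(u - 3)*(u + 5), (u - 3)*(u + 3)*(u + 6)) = u - 3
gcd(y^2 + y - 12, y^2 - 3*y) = y - 3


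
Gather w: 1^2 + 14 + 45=60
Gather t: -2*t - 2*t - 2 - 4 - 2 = -4*t - 8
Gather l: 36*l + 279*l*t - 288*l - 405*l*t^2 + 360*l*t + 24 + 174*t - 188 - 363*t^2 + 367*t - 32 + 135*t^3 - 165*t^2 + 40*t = l*(-405*t^2 + 639*t - 252) + 135*t^3 - 528*t^2 + 581*t - 196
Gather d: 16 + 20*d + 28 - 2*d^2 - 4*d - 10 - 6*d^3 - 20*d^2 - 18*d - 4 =-6*d^3 - 22*d^2 - 2*d + 30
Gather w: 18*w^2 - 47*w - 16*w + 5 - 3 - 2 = 18*w^2 - 63*w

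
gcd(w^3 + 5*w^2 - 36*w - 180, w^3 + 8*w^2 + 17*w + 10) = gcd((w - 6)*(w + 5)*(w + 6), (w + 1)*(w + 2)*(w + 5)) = w + 5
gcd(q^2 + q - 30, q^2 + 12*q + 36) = q + 6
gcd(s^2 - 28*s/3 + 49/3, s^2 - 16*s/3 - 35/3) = s - 7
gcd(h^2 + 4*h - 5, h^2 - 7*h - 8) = 1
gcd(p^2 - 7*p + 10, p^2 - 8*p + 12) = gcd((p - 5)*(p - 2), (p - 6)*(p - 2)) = p - 2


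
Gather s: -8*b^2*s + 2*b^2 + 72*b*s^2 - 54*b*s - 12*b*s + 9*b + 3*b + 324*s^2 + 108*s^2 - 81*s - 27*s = 2*b^2 + 12*b + s^2*(72*b + 432) + s*(-8*b^2 - 66*b - 108)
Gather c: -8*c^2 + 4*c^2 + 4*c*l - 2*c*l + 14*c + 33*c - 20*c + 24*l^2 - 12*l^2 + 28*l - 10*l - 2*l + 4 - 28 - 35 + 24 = -4*c^2 + c*(2*l + 27) + 12*l^2 + 16*l - 35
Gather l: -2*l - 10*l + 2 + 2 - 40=-12*l - 36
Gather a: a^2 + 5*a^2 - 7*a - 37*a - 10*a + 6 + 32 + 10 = 6*a^2 - 54*a + 48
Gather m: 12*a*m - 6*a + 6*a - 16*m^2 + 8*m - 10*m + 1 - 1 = -16*m^2 + m*(12*a - 2)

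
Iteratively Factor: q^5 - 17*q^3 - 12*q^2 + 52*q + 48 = (q - 4)*(q^4 + 4*q^3 - q^2 - 16*q - 12) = (q - 4)*(q + 1)*(q^3 + 3*q^2 - 4*q - 12) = (q - 4)*(q - 2)*(q + 1)*(q^2 + 5*q + 6) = (q - 4)*(q - 2)*(q + 1)*(q + 2)*(q + 3)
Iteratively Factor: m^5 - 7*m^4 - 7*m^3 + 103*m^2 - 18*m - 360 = (m - 4)*(m^4 - 3*m^3 - 19*m^2 + 27*m + 90) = (m - 5)*(m - 4)*(m^3 + 2*m^2 - 9*m - 18) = (m - 5)*(m - 4)*(m + 2)*(m^2 - 9) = (m - 5)*(m - 4)*(m - 3)*(m + 2)*(m + 3)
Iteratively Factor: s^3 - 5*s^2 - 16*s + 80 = (s - 4)*(s^2 - s - 20) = (s - 4)*(s + 4)*(s - 5)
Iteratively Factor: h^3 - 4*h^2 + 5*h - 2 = (h - 2)*(h^2 - 2*h + 1) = (h - 2)*(h - 1)*(h - 1)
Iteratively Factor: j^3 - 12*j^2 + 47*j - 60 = (j - 5)*(j^2 - 7*j + 12) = (j - 5)*(j - 4)*(j - 3)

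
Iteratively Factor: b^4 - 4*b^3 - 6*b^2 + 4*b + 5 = (b - 1)*(b^3 - 3*b^2 - 9*b - 5) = (b - 1)*(b + 1)*(b^2 - 4*b - 5) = (b - 5)*(b - 1)*(b + 1)*(b + 1)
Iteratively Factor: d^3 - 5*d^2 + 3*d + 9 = (d + 1)*(d^2 - 6*d + 9) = (d - 3)*(d + 1)*(d - 3)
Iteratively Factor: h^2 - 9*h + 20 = (h - 5)*(h - 4)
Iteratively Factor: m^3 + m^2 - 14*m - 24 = (m + 3)*(m^2 - 2*m - 8) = (m + 2)*(m + 3)*(m - 4)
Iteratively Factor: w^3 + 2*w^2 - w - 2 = (w + 2)*(w^2 - 1) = (w - 1)*(w + 2)*(w + 1)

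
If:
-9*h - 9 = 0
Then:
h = -1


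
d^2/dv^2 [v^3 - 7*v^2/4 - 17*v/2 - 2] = 6*v - 7/2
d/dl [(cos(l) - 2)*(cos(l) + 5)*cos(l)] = (-3*cos(l)^2 - 6*cos(l) + 10)*sin(l)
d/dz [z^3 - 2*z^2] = z*(3*z - 4)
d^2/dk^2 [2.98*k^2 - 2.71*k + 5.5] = 5.96000000000000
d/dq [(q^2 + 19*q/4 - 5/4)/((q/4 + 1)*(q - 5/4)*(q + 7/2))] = 8*(-32*q^4 - 304*q^3 - 682*q^2 - 620*q - 2475)/(64*q^6 + 800*q^5 + 3092*q^4 + 1460*q^3 - 12631*q^2 - 10360*q + 19600)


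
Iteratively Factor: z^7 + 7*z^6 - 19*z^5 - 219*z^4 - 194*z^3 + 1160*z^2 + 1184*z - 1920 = (z - 2)*(z^6 + 9*z^5 - z^4 - 221*z^3 - 636*z^2 - 112*z + 960) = (z - 2)*(z + 4)*(z^5 + 5*z^4 - 21*z^3 - 137*z^2 - 88*z + 240) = (z - 2)*(z + 4)^2*(z^4 + z^3 - 25*z^2 - 37*z + 60) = (z - 2)*(z + 4)^3*(z^3 - 3*z^2 - 13*z + 15) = (z - 2)*(z - 1)*(z + 4)^3*(z^2 - 2*z - 15) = (z - 2)*(z - 1)*(z + 3)*(z + 4)^3*(z - 5)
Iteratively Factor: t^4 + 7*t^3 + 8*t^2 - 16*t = (t + 4)*(t^3 + 3*t^2 - 4*t) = t*(t + 4)*(t^2 + 3*t - 4) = t*(t + 4)^2*(t - 1)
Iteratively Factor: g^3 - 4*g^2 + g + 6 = (g - 3)*(g^2 - g - 2) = (g - 3)*(g - 2)*(g + 1)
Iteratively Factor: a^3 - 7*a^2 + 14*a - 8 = (a - 4)*(a^2 - 3*a + 2) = (a - 4)*(a - 1)*(a - 2)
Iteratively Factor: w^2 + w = (w + 1)*(w)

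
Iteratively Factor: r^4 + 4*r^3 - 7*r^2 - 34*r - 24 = (r + 4)*(r^3 - 7*r - 6) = (r + 2)*(r + 4)*(r^2 - 2*r - 3) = (r + 1)*(r + 2)*(r + 4)*(r - 3)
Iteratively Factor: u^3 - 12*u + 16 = (u - 2)*(u^2 + 2*u - 8) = (u - 2)^2*(u + 4)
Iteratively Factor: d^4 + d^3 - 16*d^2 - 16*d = (d + 4)*(d^3 - 3*d^2 - 4*d) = (d - 4)*(d + 4)*(d^2 + d) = d*(d - 4)*(d + 4)*(d + 1)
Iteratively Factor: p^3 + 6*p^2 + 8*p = (p + 2)*(p^2 + 4*p) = p*(p + 2)*(p + 4)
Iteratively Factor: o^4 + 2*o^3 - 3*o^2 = (o + 3)*(o^3 - o^2) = (o - 1)*(o + 3)*(o^2) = o*(o - 1)*(o + 3)*(o)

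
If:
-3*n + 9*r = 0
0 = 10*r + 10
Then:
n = -3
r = -1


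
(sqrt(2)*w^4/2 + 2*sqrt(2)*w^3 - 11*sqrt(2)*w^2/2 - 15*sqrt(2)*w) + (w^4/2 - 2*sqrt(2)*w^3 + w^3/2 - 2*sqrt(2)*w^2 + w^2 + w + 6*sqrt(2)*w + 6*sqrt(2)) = w^4/2 + sqrt(2)*w^4/2 + w^3/2 - 15*sqrt(2)*w^2/2 + w^2 - 9*sqrt(2)*w + w + 6*sqrt(2)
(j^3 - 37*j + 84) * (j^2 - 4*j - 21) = j^5 - 4*j^4 - 58*j^3 + 232*j^2 + 441*j - 1764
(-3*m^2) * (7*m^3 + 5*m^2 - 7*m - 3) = -21*m^5 - 15*m^4 + 21*m^3 + 9*m^2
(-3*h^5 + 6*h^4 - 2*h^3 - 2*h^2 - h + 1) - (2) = -3*h^5 + 6*h^4 - 2*h^3 - 2*h^2 - h - 1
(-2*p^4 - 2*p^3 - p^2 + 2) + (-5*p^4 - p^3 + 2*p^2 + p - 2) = -7*p^4 - 3*p^3 + p^2 + p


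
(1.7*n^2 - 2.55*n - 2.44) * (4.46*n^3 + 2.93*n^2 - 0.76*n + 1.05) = 7.582*n^5 - 6.392*n^4 - 19.6459*n^3 - 3.4262*n^2 - 0.8231*n - 2.562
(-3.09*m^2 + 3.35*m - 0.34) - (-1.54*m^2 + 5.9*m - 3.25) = -1.55*m^2 - 2.55*m + 2.91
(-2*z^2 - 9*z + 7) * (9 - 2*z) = 4*z^3 - 95*z + 63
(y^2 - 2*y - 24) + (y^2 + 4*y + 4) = 2*y^2 + 2*y - 20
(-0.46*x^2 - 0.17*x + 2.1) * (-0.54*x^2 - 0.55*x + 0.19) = 0.2484*x^4 + 0.3448*x^3 - 1.1279*x^2 - 1.1873*x + 0.399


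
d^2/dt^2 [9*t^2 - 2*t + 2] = 18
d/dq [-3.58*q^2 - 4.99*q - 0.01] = -7.16*q - 4.99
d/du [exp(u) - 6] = exp(u)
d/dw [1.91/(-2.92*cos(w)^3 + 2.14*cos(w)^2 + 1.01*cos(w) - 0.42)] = (-16.7316*cos(w)^2 + 8.1748*cos(w) + 1.9291)*sin(w)/(2.92*cos(w)^3 - 2.14*cos(w)^2 - 1.01*cos(w) + 0.42)^2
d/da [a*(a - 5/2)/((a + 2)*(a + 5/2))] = 2*(14*a^2 + 20*a - 25)/(4*a^4 + 36*a^3 + 121*a^2 + 180*a + 100)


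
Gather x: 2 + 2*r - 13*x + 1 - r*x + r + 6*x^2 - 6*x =3*r + 6*x^2 + x*(-r - 19) + 3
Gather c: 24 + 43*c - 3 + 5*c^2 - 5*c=5*c^2 + 38*c + 21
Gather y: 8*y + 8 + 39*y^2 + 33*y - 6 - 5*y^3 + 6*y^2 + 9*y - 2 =-5*y^3 + 45*y^2 + 50*y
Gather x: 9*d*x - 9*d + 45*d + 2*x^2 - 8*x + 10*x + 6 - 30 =36*d + 2*x^2 + x*(9*d + 2) - 24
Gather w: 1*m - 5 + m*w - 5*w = m + w*(m - 5) - 5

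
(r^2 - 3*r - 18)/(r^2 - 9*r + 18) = (r + 3)/(r - 3)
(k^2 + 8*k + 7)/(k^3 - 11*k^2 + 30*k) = (k^2 + 8*k + 7)/(k*(k^2 - 11*k + 30))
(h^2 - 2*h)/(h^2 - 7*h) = (h - 2)/(h - 7)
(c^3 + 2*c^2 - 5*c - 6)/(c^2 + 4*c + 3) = c - 2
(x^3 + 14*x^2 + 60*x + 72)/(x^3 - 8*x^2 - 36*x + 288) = (x^2 + 8*x + 12)/(x^2 - 14*x + 48)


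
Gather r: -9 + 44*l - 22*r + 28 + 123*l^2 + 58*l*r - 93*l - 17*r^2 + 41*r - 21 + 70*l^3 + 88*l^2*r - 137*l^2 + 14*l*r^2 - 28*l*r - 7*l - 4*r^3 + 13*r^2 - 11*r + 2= 70*l^3 - 14*l^2 - 56*l - 4*r^3 + r^2*(14*l - 4) + r*(88*l^2 + 30*l + 8)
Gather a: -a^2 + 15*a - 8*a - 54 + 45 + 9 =-a^2 + 7*a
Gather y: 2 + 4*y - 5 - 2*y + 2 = 2*y - 1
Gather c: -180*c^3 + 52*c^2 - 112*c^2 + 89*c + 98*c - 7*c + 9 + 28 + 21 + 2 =-180*c^3 - 60*c^2 + 180*c + 60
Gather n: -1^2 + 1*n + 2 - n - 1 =0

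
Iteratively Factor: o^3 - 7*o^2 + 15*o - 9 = (o - 1)*(o^2 - 6*o + 9) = (o - 3)*(o - 1)*(o - 3)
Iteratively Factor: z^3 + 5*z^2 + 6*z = (z + 2)*(z^2 + 3*z) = (z + 2)*(z + 3)*(z)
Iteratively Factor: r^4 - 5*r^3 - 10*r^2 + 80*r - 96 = (r - 3)*(r^3 - 2*r^2 - 16*r + 32) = (r - 3)*(r - 2)*(r^2 - 16) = (r - 3)*(r - 2)*(r + 4)*(r - 4)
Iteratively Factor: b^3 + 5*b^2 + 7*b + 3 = (b + 3)*(b^2 + 2*b + 1) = (b + 1)*(b + 3)*(b + 1)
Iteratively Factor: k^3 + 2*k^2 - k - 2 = (k - 1)*(k^2 + 3*k + 2) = (k - 1)*(k + 2)*(k + 1)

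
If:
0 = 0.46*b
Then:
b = 0.00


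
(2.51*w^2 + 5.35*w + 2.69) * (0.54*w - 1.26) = 1.3554*w^3 - 0.2736*w^2 - 5.2884*w - 3.3894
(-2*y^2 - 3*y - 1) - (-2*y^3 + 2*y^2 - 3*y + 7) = 2*y^3 - 4*y^2 - 8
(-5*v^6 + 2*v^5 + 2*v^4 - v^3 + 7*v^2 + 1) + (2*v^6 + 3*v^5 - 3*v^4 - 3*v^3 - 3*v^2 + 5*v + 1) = -3*v^6 + 5*v^5 - v^4 - 4*v^3 + 4*v^2 + 5*v + 2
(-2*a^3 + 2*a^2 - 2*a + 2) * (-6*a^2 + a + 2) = 12*a^5 - 14*a^4 + 10*a^3 - 10*a^2 - 2*a + 4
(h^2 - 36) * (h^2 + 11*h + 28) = h^4 + 11*h^3 - 8*h^2 - 396*h - 1008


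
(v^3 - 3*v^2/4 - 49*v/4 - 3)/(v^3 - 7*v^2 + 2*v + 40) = (4*v^2 + 13*v + 3)/(4*(v^2 - 3*v - 10))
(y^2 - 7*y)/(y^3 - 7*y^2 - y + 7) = y/(y^2 - 1)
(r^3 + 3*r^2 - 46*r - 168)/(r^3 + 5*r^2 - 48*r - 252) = (r + 4)/(r + 6)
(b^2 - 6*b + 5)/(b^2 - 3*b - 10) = (b - 1)/(b + 2)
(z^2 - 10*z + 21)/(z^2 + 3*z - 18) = (z - 7)/(z + 6)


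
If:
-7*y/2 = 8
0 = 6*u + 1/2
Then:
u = -1/12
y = -16/7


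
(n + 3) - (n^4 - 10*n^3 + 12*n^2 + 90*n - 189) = -n^4 + 10*n^3 - 12*n^2 - 89*n + 192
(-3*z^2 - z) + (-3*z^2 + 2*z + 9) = -6*z^2 + z + 9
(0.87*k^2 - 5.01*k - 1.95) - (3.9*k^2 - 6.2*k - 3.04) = -3.03*k^2 + 1.19*k + 1.09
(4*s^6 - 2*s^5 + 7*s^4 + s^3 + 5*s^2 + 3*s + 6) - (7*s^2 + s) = 4*s^6 - 2*s^5 + 7*s^4 + s^3 - 2*s^2 + 2*s + 6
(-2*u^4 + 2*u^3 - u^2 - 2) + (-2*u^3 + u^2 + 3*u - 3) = -2*u^4 + 3*u - 5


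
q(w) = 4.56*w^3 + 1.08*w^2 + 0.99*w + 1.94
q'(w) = 13.68*w^2 + 2.16*w + 0.99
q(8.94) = 3355.31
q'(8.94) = 1113.66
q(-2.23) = -45.47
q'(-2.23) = 64.20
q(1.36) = 16.75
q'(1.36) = 29.23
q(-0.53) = 1.04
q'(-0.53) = 3.69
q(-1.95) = -29.70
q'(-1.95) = 48.80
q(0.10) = 2.05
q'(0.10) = 1.34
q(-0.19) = 1.76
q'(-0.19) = 1.07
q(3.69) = 249.41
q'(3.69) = 195.23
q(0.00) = 1.94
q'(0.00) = 0.99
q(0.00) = 1.94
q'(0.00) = 0.99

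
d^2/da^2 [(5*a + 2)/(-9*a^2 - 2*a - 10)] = 2*(-4*(5*a + 2)*(9*a + 1)^2 + (135*a + 28)*(9*a^2 + 2*a + 10))/(9*a^2 + 2*a + 10)^3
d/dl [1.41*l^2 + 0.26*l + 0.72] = 2.82*l + 0.26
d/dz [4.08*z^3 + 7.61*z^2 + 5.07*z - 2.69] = 12.24*z^2 + 15.22*z + 5.07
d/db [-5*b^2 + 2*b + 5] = 2 - 10*b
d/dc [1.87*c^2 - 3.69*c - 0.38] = 3.74*c - 3.69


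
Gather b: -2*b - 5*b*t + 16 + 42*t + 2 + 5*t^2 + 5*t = b*(-5*t - 2) + 5*t^2 + 47*t + 18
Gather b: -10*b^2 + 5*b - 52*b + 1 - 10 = -10*b^2 - 47*b - 9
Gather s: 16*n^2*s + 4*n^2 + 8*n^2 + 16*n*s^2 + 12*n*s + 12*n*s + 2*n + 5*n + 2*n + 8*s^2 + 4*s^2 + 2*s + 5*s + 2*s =12*n^2 + 9*n + s^2*(16*n + 12) + s*(16*n^2 + 24*n + 9)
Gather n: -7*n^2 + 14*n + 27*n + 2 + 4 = -7*n^2 + 41*n + 6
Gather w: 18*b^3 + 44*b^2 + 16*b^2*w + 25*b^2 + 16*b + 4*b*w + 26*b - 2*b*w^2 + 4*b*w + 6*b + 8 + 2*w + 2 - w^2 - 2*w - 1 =18*b^3 + 69*b^2 + 48*b + w^2*(-2*b - 1) + w*(16*b^2 + 8*b) + 9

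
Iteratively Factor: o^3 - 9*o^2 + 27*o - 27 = (o - 3)*(o^2 - 6*o + 9) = (o - 3)^2*(o - 3)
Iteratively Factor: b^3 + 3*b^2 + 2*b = (b + 2)*(b^2 + b) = b*(b + 2)*(b + 1)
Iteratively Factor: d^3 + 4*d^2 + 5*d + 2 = (d + 1)*(d^2 + 3*d + 2) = (d + 1)^2*(d + 2)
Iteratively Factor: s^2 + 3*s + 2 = (s + 2)*(s + 1)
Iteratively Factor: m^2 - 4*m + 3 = (m - 1)*(m - 3)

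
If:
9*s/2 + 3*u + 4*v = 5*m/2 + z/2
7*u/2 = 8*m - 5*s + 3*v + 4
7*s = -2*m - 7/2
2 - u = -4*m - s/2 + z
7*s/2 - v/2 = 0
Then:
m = -1183/576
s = 25/288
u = -265/84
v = 175/288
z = -4055/1344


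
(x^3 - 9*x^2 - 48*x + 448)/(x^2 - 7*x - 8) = (x^2 - x - 56)/(x + 1)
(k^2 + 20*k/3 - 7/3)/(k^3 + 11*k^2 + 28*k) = (k - 1/3)/(k*(k + 4))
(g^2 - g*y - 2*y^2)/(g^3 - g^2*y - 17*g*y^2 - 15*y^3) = (-g + 2*y)/(-g^2 + 2*g*y + 15*y^2)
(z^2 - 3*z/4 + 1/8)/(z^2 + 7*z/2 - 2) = (z - 1/4)/(z + 4)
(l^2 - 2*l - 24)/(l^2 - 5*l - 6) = (l + 4)/(l + 1)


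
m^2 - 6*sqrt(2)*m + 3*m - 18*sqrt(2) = (m + 3)*(m - 6*sqrt(2))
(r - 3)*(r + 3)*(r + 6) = r^3 + 6*r^2 - 9*r - 54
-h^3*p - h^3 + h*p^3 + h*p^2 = (-h + p)*(h + p)*(h*p + h)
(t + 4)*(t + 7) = t^2 + 11*t + 28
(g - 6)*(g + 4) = g^2 - 2*g - 24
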